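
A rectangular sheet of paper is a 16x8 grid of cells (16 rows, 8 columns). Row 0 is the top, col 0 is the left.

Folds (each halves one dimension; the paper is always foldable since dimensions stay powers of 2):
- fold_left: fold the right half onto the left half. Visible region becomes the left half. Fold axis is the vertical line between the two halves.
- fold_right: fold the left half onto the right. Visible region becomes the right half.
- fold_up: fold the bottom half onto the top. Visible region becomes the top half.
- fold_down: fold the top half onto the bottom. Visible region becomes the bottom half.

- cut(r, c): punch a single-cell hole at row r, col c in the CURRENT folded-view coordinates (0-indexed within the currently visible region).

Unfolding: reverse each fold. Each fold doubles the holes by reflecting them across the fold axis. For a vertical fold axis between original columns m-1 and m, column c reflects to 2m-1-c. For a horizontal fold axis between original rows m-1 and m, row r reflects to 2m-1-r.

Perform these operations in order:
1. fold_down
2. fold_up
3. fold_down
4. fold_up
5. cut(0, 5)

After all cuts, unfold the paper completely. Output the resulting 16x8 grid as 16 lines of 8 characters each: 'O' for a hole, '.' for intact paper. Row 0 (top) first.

Op 1 fold_down: fold axis h@8; visible region now rows[8,16) x cols[0,8) = 8x8
Op 2 fold_up: fold axis h@12; visible region now rows[8,12) x cols[0,8) = 4x8
Op 3 fold_down: fold axis h@10; visible region now rows[10,12) x cols[0,8) = 2x8
Op 4 fold_up: fold axis h@11; visible region now rows[10,11) x cols[0,8) = 1x8
Op 5 cut(0, 5): punch at orig (10,5); cuts so far [(10, 5)]; region rows[10,11) x cols[0,8) = 1x8
Unfold 1 (reflect across h@11): 2 holes -> [(10, 5), (11, 5)]
Unfold 2 (reflect across h@10): 4 holes -> [(8, 5), (9, 5), (10, 5), (11, 5)]
Unfold 3 (reflect across h@12): 8 holes -> [(8, 5), (9, 5), (10, 5), (11, 5), (12, 5), (13, 5), (14, 5), (15, 5)]
Unfold 4 (reflect across h@8): 16 holes -> [(0, 5), (1, 5), (2, 5), (3, 5), (4, 5), (5, 5), (6, 5), (7, 5), (8, 5), (9, 5), (10, 5), (11, 5), (12, 5), (13, 5), (14, 5), (15, 5)]

Answer: .....O..
.....O..
.....O..
.....O..
.....O..
.....O..
.....O..
.....O..
.....O..
.....O..
.....O..
.....O..
.....O..
.....O..
.....O..
.....O..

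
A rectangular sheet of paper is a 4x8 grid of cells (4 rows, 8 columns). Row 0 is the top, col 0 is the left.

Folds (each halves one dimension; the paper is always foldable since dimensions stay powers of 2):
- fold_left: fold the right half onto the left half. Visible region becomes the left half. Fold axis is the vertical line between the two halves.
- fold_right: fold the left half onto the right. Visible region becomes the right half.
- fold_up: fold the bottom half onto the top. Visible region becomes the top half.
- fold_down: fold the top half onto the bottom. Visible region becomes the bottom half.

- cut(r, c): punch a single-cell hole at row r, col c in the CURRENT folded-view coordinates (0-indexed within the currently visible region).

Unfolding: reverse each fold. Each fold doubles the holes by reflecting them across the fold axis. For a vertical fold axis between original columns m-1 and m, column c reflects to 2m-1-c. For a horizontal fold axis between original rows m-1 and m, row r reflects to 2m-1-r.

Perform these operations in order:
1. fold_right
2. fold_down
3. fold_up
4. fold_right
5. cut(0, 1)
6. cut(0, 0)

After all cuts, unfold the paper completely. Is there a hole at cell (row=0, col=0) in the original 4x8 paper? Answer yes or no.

Op 1 fold_right: fold axis v@4; visible region now rows[0,4) x cols[4,8) = 4x4
Op 2 fold_down: fold axis h@2; visible region now rows[2,4) x cols[4,8) = 2x4
Op 3 fold_up: fold axis h@3; visible region now rows[2,3) x cols[4,8) = 1x4
Op 4 fold_right: fold axis v@6; visible region now rows[2,3) x cols[6,8) = 1x2
Op 5 cut(0, 1): punch at orig (2,7); cuts so far [(2, 7)]; region rows[2,3) x cols[6,8) = 1x2
Op 6 cut(0, 0): punch at orig (2,6); cuts so far [(2, 6), (2, 7)]; region rows[2,3) x cols[6,8) = 1x2
Unfold 1 (reflect across v@6): 4 holes -> [(2, 4), (2, 5), (2, 6), (2, 7)]
Unfold 2 (reflect across h@3): 8 holes -> [(2, 4), (2, 5), (2, 6), (2, 7), (3, 4), (3, 5), (3, 6), (3, 7)]
Unfold 3 (reflect across h@2): 16 holes -> [(0, 4), (0, 5), (0, 6), (0, 7), (1, 4), (1, 5), (1, 6), (1, 7), (2, 4), (2, 5), (2, 6), (2, 7), (3, 4), (3, 5), (3, 6), (3, 7)]
Unfold 4 (reflect across v@4): 32 holes -> [(0, 0), (0, 1), (0, 2), (0, 3), (0, 4), (0, 5), (0, 6), (0, 7), (1, 0), (1, 1), (1, 2), (1, 3), (1, 4), (1, 5), (1, 6), (1, 7), (2, 0), (2, 1), (2, 2), (2, 3), (2, 4), (2, 5), (2, 6), (2, 7), (3, 0), (3, 1), (3, 2), (3, 3), (3, 4), (3, 5), (3, 6), (3, 7)]
Holes: [(0, 0), (0, 1), (0, 2), (0, 3), (0, 4), (0, 5), (0, 6), (0, 7), (1, 0), (1, 1), (1, 2), (1, 3), (1, 4), (1, 5), (1, 6), (1, 7), (2, 0), (2, 1), (2, 2), (2, 3), (2, 4), (2, 5), (2, 6), (2, 7), (3, 0), (3, 1), (3, 2), (3, 3), (3, 4), (3, 5), (3, 6), (3, 7)]

Answer: yes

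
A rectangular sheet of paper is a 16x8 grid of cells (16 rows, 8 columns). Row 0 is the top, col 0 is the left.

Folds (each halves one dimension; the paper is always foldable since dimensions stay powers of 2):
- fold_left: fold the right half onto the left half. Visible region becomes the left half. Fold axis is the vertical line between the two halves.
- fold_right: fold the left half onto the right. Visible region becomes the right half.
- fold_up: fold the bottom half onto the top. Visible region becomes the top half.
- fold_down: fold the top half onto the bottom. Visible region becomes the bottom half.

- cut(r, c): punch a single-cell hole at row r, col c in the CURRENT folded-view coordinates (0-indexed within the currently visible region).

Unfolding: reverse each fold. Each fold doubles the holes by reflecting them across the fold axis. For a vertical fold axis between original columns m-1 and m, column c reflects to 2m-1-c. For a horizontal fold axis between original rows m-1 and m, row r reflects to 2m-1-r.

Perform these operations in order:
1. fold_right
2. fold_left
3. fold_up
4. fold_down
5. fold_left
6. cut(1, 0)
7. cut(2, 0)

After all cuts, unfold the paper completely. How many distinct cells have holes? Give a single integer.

Answer: 64

Derivation:
Op 1 fold_right: fold axis v@4; visible region now rows[0,16) x cols[4,8) = 16x4
Op 2 fold_left: fold axis v@6; visible region now rows[0,16) x cols[4,6) = 16x2
Op 3 fold_up: fold axis h@8; visible region now rows[0,8) x cols[4,6) = 8x2
Op 4 fold_down: fold axis h@4; visible region now rows[4,8) x cols[4,6) = 4x2
Op 5 fold_left: fold axis v@5; visible region now rows[4,8) x cols[4,5) = 4x1
Op 6 cut(1, 0): punch at orig (5,4); cuts so far [(5, 4)]; region rows[4,8) x cols[4,5) = 4x1
Op 7 cut(2, 0): punch at orig (6,4); cuts so far [(5, 4), (6, 4)]; region rows[4,8) x cols[4,5) = 4x1
Unfold 1 (reflect across v@5): 4 holes -> [(5, 4), (5, 5), (6, 4), (6, 5)]
Unfold 2 (reflect across h@4): 8 holes -> [(1, 4), (1, 5), (2, 4), (2, 5), (5, 4), (5, 5), (6, 4), (6, 5)]
Unfold 3 (reflect across h@8): 16 holes -> [(1, 4), (1, 5), (2, 4), (2, 5), (5, 4), (5, 5), (6, 4), (6, 5), (9, 4), (9, 5), (10, 4), (10, 5), (13, 4), (13, 5), (14, 4), (14, 5)]
Unfold 4 (reflect across v@6): 32 holes -> [(1, 4), (1, 5), (1, 6), (1, 7), (2, 4), (2, 5), (2, 6), (2, 7), (5, 4), (5, 5), (5, 6), (5, 7), (6, 4), (6, 5), (6, 6), (6, 7), (9, 4), (9, 5), (9, 6), (9, 7), (10, 4), (10, 5), (10, 6), (10, 7), (13, 4), (13, 5), (13, 6), (13, 7), (14, 4), (14, 5), (14, 6), (14, 7)]
Unfold 5 (reflect across v@4): 64 holes -> [(1, 0), (1, 1), (1, 2), (1, 3), (1, 4), (1, 5), (1, 6), (1, 7), (2, 0), (2, 1), (2, 2), (2, 3), (2, 4), (2, 5), (2, 6), (2, 7), (5, 0), (5, 1), (5, 2), (5, 3), (5, 4), (5, 5), (5, 6), (5, 7), (6, 0), (6, 1), (6, 2), (6, 3), (6, 4), (6, 5), (6, 6), (6, 7), (9, 0), (9, 1), (9, 2), (9, 3), (9, 4), (9, 5), (9, 6), (9, 7), (10, 0), (10, 1), (10, 2), (10, 3), (10, 4), (10, 5), (10, 6), (10, 7), (13, 0), (13, 1), (13, 2), (13, 3), (13, 4), (13, 5), (13, 6), (13, 7), (14, 0), (14, 1), (14, 2), (14, 3), (14, 4), (14, 5), (14, 6), (14, 7)]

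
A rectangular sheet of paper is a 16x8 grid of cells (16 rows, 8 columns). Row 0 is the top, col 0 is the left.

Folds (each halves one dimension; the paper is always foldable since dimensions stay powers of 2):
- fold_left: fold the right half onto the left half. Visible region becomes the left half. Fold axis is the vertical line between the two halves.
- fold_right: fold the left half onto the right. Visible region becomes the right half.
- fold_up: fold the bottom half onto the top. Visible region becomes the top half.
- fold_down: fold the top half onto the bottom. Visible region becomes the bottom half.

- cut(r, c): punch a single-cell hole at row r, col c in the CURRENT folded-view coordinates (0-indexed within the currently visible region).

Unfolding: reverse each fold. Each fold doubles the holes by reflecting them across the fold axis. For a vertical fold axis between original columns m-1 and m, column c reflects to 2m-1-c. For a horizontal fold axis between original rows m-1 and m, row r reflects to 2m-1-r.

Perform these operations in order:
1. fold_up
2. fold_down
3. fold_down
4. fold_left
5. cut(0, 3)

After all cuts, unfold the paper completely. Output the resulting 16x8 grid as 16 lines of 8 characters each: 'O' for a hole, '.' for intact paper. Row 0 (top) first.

Op 1 fold_up: fold axis h@8; visible region now rows[0,8) x cols[0,8) = 8x8
Op 2 fold_down: fold axis h@4; visible region now rows[4,8) x cols[0,8) = 4x8
Op 3 fold_down: fold axis h@6; visible region now rows[6,8) x cols[0,8) = 2x8
Op 4 fold_left: fold axis v@4; visible region now rows[6,8) x cols[0,4) = 2x4
Op 5 cut(0, 3): punch at orig (6,3); cuts so far [(6, 3)]; region rows[6,8) x cols[0,4) = 2x4
Unfold 1 (reflect across v@4): 2 holes -> [(6, 3), (6, 4)]
Unfold 2 (reflect across h@6): 4 holes -> [(5, 3), (5, 4), (6, 3), (6, 4)]
Unfold 3 (reflect across h@4): 8 holes -> [(1, 3), (1, 4), (2, 3), (2, 4), (5, 3), (5, 4), (6, 3), (6, 4)]
Unfold 4 (reflect across h@8): 16 holes -> [(1, 3), (1, 4), (2, 3), (2, 4), (5, 3), (5, 4), (6, 3), (6, 4), (9, 3), (9, 4), (10, 3), (10, 4), (13, 3), (13, 4), (14, 3), (14, 4)]

Answer: ........
...OO...
...OO...
........
........
...OO...
...OO...
........
........
...OO...
...OO...
........
........
...OO...
...OO...
........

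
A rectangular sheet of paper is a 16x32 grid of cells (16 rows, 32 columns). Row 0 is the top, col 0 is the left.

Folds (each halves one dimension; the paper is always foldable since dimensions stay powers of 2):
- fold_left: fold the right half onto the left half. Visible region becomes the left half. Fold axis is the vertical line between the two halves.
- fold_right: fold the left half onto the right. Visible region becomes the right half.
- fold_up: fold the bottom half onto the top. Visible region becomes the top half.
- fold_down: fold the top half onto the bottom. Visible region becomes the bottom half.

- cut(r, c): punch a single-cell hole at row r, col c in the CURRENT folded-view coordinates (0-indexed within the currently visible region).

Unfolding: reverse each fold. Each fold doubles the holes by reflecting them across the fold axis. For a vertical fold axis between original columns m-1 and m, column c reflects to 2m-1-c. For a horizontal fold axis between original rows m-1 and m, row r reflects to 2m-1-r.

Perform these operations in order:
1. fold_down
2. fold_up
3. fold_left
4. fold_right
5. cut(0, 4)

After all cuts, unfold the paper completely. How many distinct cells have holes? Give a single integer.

Op 1 fold_down: fold axis h@8; visible region now rows[8,16) x cols[0,32) = 8x32
Op 2 fold_up: fold axis h@12; visible region now rows[8,12) x cols[0,32) = 4x32
Op 3 fold_left: fold axis v@16; visible region now rows[8,12) x cols[0,16) = 4x16
Op 4 fold_right: fold axis v@8; visible region now rows[8,12) x cols[8,16) = 4x8
Op 5 cut(0, 4): punch at orig (8,12); cuts so far [(8, 12)]; region rows[8,12) x cols[8,16) = 4x8
Unfold 1 (reflect across v@8): 2 holes -> [(8, 3), (8, 12)]
Unfold 2 (reflect across v@16): 4 holes -> [(8, 3), (8, 12), (8, 19), (8, 28)]
Unfold 3 (reflect across h@12): 8 holes -> [(8, 3), (8, 12), (8, 19), (8, 28), (15, 3), (15, 12), (15, 19), (15, 28)]
Unfold 4 (reflect across h@8): 16 holes -> [(0, 3), (0, 12), (0, 19), (0, 28), (7, 3), (7, 12), (7, 19), (7, 28), (8, 3), (8, 12), (8, 19), (8, 28), (15, 3), (15, 12), (15, 19), (15, 28)]

Answer: 16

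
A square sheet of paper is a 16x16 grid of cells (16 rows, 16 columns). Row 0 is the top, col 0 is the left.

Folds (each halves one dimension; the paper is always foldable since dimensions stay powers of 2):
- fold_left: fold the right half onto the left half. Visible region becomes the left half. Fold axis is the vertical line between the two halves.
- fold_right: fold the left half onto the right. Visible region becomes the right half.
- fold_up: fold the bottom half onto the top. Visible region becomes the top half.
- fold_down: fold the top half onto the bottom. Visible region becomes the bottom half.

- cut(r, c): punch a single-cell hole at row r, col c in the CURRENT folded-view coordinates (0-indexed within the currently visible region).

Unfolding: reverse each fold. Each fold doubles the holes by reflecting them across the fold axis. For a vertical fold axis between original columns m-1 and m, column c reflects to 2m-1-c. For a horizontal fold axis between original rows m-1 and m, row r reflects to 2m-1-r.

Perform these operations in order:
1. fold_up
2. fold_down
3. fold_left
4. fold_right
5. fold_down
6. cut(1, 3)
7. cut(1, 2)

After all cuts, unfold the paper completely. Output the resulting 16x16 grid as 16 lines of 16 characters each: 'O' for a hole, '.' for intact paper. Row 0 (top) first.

Op 1 fold_up: fold axis h@8; visible region now rows[0,8) x cols[0,16) = 8x16
Op 2 fold_down: fold axis h@4; visible region now rows[4,8) x cols[0,16) = 4x16
Op 3 fold_left: fold axis v@8; visible region now rows[4,8) x cols[0,8) = 4x8
Op 4 fold_right: fold axis v@4; visible region now rows[4,8) x cols[4,8) = 4x4
Op 5 fold_down: fold axis h@6; visible region now rows[6,8) x cols[4,8) = 2x4
Op 6 cut(1, 3): punch at orig (7,7); cuts so far [(7, 7)]; region rows[6,8) x cols[4,8) = 2x4
Op 7 cut(1, 2): punch at orig (7,6); cuts so far [(7, 6), (7, 7)]; region rows[6,8) x cols[4,8) = 2x4
Unfold 1 (reflect across h@6): 4 holes -> [(4, 6), (4, 7), (7, 6), (7, 7)]
Unfold 2 (reflect across v@4): 8 holes -> [(4, 0), (4, 1), (4, 6), (4, 7), (7, 0), (7, 1), (7, 6), (7, 7)]
Unfold 3 (reflect across v@8): 16 holes -> [(4, 0), (4, 1), (4, 6), (4, 7), (4, 8), (4, 9), (4, 14), (4, 15), (7, 0), (7, 1), (7, 6), (7, 7), (7, 8), (7, 9), (7, 14), (7, 15)]
Unfold 4 (reflect across h@4): 32 holes -> [(0, 0), (0, 1), (0, 6), (0, 7), (0, 8), (0, 9), (0, 14), (0, 15), (3, 0), (3, 1), (3, 6), (3, 7), (3, 8), (3, 9), (3, 14), (3, 15), (4, 0), (4, 1), (4, 6), (4, 7), (4, 8), (4, 9), (4, 14), (4, 15), (7, 0), (7, 1), (7, 6), (7, 7), (7, 8), (7, 9), (7, 14), (7, 15)]
Unfold 5 (reflect across h@8): 64 holes -> [(0, 0), (0, 1), (0, 6), (0, 7), (0, 8), (0, 9), (0, 14), (0, 15), (3, 0), (3, 1), (3, 6), (3, 7), (3, 8), (3, 9), (3, 14), (3, 15), (4, 0), (4, 1), (4, 6), (4, 7), (4, 8), (4, 9), (4, 14), (4, 15), (7, 0), (7, 1), (7, 6), (7, 7), (7, 8), (7, 9), (7, 14), (7, 15), (8, 0), (8, 1), (8, 6), (8, 7), (8, 8), (8, 9), (8, 14), (8, 15), (11, 0), (11, 1), (11, 6), (11, 7), (11, 8), (11, 9), (11, 14), (11, 15), (12, 0), (12, 1), (12, 6), (12, 7), (12, 8), (12, 9), (12, 14), (12, 15), (15, 0), (15, 1), (15, 6), (15, 7), (15, 8), (15, 9), (15, 14), (15, 15)]

Answer: OO....OOOO....OO
................
................
OO....OOOO....OO
OO....OOOO....OO
................
................
OO....OOOO....OO
OO....OOOO....OO
................
................
OO....OOOO....OO
OO....OOOO....OO
................
................
OO....OOOO....OO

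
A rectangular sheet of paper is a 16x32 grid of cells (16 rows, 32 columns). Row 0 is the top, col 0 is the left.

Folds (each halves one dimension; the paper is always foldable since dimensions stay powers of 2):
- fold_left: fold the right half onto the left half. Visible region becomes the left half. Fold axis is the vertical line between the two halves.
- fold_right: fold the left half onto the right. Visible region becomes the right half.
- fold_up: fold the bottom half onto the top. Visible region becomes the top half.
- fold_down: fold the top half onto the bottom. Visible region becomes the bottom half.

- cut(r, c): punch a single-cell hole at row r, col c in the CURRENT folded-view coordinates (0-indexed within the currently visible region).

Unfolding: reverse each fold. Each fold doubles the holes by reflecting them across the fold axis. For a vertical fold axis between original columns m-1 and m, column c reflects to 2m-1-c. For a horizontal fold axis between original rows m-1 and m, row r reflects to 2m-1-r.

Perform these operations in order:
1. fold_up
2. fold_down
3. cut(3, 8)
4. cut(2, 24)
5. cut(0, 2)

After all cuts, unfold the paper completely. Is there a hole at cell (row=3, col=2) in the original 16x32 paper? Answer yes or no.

Op 1 fold_up: fold axis h@8; visible region now rows[0,8) x cols[0,32) = 8x32
Op 2 fold_down: fold axis h@4; visible region now rows[4,8) x cols[0,32) = 4x32
Op 3 cut(3, 8): punch at orig (7,8); cuts so far [(7, 8)]; region rows[4,8) x cols[0,32) = 4x32
Op 4 cut(2, 24): punch at orig (6,24); cuts so far [(6, 24), (7, 8)]; region rows[4,8) x cols[0,32) = 4x32
Op 5 cut(0, 2): punch at orig (4,2); cuts so far [(4, 2), (6, 24), (7, 8)]; region rows[4,8) x cols[0,32) = 4x32
Unfold 1 (reflect across h@4): 6 holes -> [(0, 8), (1, 24), (3, 2), (4, 2), (6, 24), (7, 8)]
Unfold 2 (reflect across h@8): 12 holes -> [(0, 8), (1, 24), (3, 2), (4, 2), (6, 24), (7, 8), (8, 8), (9, 24), (11, 2), (12, 2), (14, 24), (15, 8)]
Holes: [(0, 8), (1, 24), (3, 2), (4, 2), (6, 24), (7, 8), (8, 8), (9, 24), (11, 2), (12, 2), (14, 24), (15, 8)]

Answer: yes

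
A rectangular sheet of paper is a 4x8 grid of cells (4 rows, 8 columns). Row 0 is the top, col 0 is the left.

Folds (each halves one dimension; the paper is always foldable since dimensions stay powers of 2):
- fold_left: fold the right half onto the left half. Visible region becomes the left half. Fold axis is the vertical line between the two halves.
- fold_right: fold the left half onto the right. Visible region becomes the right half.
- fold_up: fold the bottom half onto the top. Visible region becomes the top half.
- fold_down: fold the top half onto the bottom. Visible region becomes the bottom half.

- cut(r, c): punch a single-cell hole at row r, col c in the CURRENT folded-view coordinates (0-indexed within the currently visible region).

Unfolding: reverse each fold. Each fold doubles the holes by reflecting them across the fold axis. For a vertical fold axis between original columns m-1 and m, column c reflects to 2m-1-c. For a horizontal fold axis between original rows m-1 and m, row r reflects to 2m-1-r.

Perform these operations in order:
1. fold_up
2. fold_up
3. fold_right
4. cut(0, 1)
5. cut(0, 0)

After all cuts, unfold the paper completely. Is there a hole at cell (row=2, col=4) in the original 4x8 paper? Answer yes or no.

Op 1 fold_up: fold axis h@2; visible region now rows[0,2) x cols[0,8) = 2x8
Op 2 fold_up: fold axis h@1; visible region now rows[0,1) x cols[0,8) = 1x8
Op 3 fold_right: fold axis v@4; visible region now rows[0,1) x cols[4,8) = 1x4
Op 4 cut(0, 1): punch at orig (0,5); cuts so far [(0, 5)]; region rows[0,1) x cols[4,8) = 1x4
Op 5 cut(0, 0): punch at orig (0,4); cuts so far [(0, 4), (0, 5)]; region rows[0,1) x cols[4,8) = 1x4
Unfold 1 (reflect across v@4): 4 holes -> [(0, 2), (0, 3), (0, 4), (0, 5)]
Unfold 2 (reflect across h@1): 8 holes -> [(0, 2), (0, 3), (0, 4), (0, 5), (1, 2), (1, 3), (1, 4), (1, 5)]
Unfold 3 (reflect across h@2): 16 holes -> [(0, 2), (0, 3), (0, 4), (0, 5), (1, 2), (1, 3), (1, 4), (1, 5), (2, 2), (2, 3), (2, 4), (2, 5), (3, 2), (3, 3), (3, 4), (3, 5)]
Holes: [(0, 2), (0, 3), (0, 4), (0, 5), (1, 2), (1, 3), (1, 4), (1, 5), (2, 2), (2, 3), (2, 4), (2, 5), (3, 2), (3, 3), (3, 4), (3, 5)]

Answer: yes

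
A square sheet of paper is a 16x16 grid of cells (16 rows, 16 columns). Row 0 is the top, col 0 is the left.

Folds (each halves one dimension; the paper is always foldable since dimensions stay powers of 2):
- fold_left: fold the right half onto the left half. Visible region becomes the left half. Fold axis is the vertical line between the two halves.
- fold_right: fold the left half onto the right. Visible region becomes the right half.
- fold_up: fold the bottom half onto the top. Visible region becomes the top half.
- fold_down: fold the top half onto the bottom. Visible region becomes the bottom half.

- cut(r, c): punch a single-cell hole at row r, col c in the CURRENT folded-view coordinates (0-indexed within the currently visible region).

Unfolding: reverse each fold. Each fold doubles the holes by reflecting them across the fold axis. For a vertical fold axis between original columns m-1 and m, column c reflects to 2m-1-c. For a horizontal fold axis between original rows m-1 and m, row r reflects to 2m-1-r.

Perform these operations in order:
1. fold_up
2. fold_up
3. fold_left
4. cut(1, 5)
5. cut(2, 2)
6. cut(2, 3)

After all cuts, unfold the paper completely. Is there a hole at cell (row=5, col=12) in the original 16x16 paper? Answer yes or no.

Op 1 fold_up: fold axis h@8; visible region now rows[0,8) x cols[0,16) = 8x16
Op 2 fold_up: fold axis h@4; visible region now rows[0,4) x cols[0,16) = 4x16
Op 3 fold_left: fold axis v@8; visible region now rows[0,4) x cols[0,8) = 4x8
Op 4 cut(1, 5): punch at orig (1,5); cuts so far [(1, 5)]; region rows[0,4) x cols[0,8) = 4x8
Op 5 cut(2, 2): punch at orig (2,2); cuts so far [(1, 5), (2, 2)]; region rows[0,4) x cols[0,8) = 4x8
Op 6 cut(2, 3): punch at orig (2,3); cuts so far [(1, 5), (2, 2), (2, 3)]; region rows[0,4) x cols[0,8) = 4x8
Unfold 1 (reflect across v@8): 6 holes -> [(1, 5), (1, 10), (2, 2), (2, 3), (2, 12), (2, 13)]
Unfold 2 (reflect across h@4): 12 holes -> [(1, 5), (1, 10), (2, 2), (2, 3), (2, 12), (2, 13), (5, 2), (5, 3), (5, 12), (5, 13), (6, 5), (6, 10)]
Unfold 3 (reflect across h@8): 24 holes -> [(1, 5), (1, 10), (2, 2), (2, 3), (2, 12), (2, 13), (5, 2), (5, 3), (5, 12), (5, 13), (6, 5), (6, 10), (9, 5), (9, 10), (10, 2), (10, 3), (10, 12), (10, 13), (13, 2), (13, 3), (13, 12), (13, 13), (14, 5), (14, 10)]
Holes: [(1, 5), (1, 10), (2, 2), (2, 3), (2, 12), (2, 13), (5, 2), (5, 3), (5, 12), (5, 13), (6, 5), (6, 10), (9, 5), (9, 10), (10, 2), (10, 3), (10, 12), (10, 13), (13, 2), (13, 3), (13, 12), (13, 13), (14, 5), (14, 10)]

Answer: yes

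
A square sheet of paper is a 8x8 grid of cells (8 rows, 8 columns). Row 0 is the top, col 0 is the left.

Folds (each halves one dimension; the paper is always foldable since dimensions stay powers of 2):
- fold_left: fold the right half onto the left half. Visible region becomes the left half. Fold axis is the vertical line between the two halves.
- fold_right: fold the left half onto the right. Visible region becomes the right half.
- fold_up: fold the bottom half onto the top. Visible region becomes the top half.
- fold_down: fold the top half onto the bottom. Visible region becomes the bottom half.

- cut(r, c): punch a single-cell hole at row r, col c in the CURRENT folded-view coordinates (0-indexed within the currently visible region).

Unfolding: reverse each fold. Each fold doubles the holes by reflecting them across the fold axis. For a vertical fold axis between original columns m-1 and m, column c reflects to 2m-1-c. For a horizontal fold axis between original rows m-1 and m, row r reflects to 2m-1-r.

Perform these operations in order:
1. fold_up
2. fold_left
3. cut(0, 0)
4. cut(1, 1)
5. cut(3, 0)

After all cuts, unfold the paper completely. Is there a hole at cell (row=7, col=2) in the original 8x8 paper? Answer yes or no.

Op 1 fold_up: fold axis h@4; visible region now rows[0,4) x cols[0,8) = 4x8
Op 2 fold_left: fold axis v@4; visible region now rows[0,4) x cols[0,4) = 4x4
Op 3 cut(0, 0): punch at orig (0,0); cuts so far [(0, 0)]; region rows[0,4) x cols[0,4) = 4x4
Op 4 cut(1, 1): punch at orig (1,1); cuts so far [(0, 0), (1, 1)]; region rows[0,4) x cols[0,4) = 4x4
Op 5 cut(3, 0): punch at orig (3,0); cuts so far [(0, 0), (1, 1), (3, 0)]; region rows[0,4) x cols[0,4) = 4x4
Unfold 1 (reflect across v@4): 6 holes -> [(0, 0), (0, 7), (1, 1), (1, 6), (3, 0), (3, 7)]
Unfold 2 (reflect across h@4): 12 holes -> [(0, 0), (0, 7), (1, 1), (1, 6), (3, 0), (3, 7), (4, 0), (4, 7), (6, 1), (6, 6), (7, 0), (7, 7)]
Holes: [(0, 0), (0, 7), (1, 1), (1, 6), (3, 0), (3, 7), (4, 0), (4, 7), (6, 1), (6, 6), (7, 0), (7, 7)]

Answer: no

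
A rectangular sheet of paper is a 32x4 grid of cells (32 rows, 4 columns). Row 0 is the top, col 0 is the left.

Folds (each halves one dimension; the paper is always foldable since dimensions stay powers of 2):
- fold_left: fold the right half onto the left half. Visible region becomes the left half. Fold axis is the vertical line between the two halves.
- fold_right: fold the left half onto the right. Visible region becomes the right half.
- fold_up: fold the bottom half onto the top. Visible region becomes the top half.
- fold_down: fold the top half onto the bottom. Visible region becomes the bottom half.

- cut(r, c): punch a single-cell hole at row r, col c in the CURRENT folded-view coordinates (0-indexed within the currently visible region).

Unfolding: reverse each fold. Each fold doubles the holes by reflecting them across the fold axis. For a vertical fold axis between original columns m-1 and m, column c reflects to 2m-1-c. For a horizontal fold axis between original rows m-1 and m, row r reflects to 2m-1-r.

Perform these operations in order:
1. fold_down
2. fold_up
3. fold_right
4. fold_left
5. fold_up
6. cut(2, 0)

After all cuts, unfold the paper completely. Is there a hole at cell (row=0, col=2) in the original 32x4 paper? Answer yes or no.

Op 1 fold_down: fold axis h@16; visible region now rows[16,32) x cols[0,4) = 16x4
Op 2 fold_up: fold axis h@24; visible region now rows[16,24) x cols[0,4) = 8x4
Op 3 fold_right: fold axis v@2; visible region now rows[16,24) x cols[2,4) = 8x2
Op 4 fold_left: fold axis v@3; visible region now rows[16,24) x cols[2,3) = 8x1
Op 5 fold_up: fold axis h@20; visible region now rows[16,20) x cols[2,3) = 4x1
Op 6 cut(2, 0): punch at orig (18,2); cuts so far [(18, 2)]; region rows[16,20) x cols[2,3) = 4x1
Unfold 1 (reflect across h@20): 2 holes -> [(18, 2), (21, 2)]
Unfold 2 (reflect across v@3): 4 holes -> [(18, 2), (18, 3), (21, 2), (21, 3)]
Unfold 3 (reflect across v@2): 8 holes -> [(18, 0), (18, 1), (18, 2), (18, 3), (21, 0), (21, 1), (21, 2), (21, 3)]
Unfold 4 (reflect across h@24): 16 holes -> [(18, 0), (18, 1), (18, 2), (18, 3), (21, 0), (21, 1), (21, 2), (21, 3), (26, 0), (26, 1), (26, 2), (26, 3), (29, 0), (29, 1), (29, 2), (29, 3)]
Unfold 5 (reflect across h@16): 32 holes -> [(2, 0), (2, 1), (2, 2), (2, 3), (5, 0), (5, 1), (5, 2), (5, 3), (10, 0), (10, 1), (10, 2), (10, 3), (13, 0), (13, 1), (13, 2), (13, 3), (18, 0), (18, 1), (18, 2), (18, 3), (21, 0), (21, 1), (21, 2), (21, 3), (26, 0), (26, 1), (26, 2), (26, 3), (29, 0), (29, 1), (29, 2), (29, 3)]
Holes: [(2, 0), (2, 1), (2, 2), (2, 3), (5, 0), (5, 1), (5, 2), (5, 3), (10, 0), (10, 1), (10, 2), (10, 3), (13, 0), (13, 1), (13, 2), (13, 3), (18, 0), (18, 1), (18, 2), (18, 3), (21, 0), (21, 1), (21, 2), (21, 3), (26, 0), (26, 1), (26, 2), (26, 3), (29, 0), (29, 1), (29, 2), (29, 3)]

Answer: no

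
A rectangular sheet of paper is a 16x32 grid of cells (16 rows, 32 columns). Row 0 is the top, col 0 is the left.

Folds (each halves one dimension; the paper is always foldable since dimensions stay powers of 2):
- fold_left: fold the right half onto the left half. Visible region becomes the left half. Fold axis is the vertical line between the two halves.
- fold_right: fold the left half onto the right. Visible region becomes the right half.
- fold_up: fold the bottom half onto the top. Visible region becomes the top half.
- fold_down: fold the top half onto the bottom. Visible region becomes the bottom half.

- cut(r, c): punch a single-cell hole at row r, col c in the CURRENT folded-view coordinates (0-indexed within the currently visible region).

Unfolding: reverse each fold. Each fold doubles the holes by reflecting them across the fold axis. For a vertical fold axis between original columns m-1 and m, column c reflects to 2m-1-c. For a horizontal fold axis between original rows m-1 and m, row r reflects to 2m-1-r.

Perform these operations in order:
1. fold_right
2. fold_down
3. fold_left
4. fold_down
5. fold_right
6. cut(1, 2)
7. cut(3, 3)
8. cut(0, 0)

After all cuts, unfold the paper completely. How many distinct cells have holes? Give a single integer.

Answer: 96

Derivation:
Op 1 fold_right: fold axis v@16; visible region now rows[0,16) x cols[16,32) = 16x16
Op 2 fold_down: fold axis h@8; visible region now rows[8,16) x cols[16,32) = 8x16
Op 3 fold_left: fold axis v@24; visible region now rows[8,16) x cols[16,24) = 8x8
Op 4 fold_down: fold axis h@12; visible region now rows[12,16) x cols[16,24) = 4x8
Op 5 fold_right: fold axis v@20; visible region now rows[12,16) x cols[20,24) = 4x4
Op 6 cut(1, 2): punch at orig (13,22); cuts so far [(13, 22)]; region rows[12,16) x cols[20,24) = 4x4
Op 7 cut(3, 3): punch at orig (15,23); cuts so far [(13, 22), (15, 23)]; region rows[12,16) x cols[20,24) = 4x4
Op 8 cut(0, 0): punch at orig (12,20); cuts so far [(12, 20), (13, 22), (15, 23)]; region rows[12,16) x cols[20,24) = 4x4
Unfold 1 (reflect across v@20): 6 holes -> [(12, 19), (12, 20), (13, 17), (13, 22), (15, 16), (15, 23)]
Unfold 2 (reflect across h@12): 12 holes -> [(8, 16), (8, 23), (10, 17), (10, 22), (11, 19), (11, 20), (12, 19), (12, 20), (13, 17), (13, 22), (15, 16), (15, 23)]
Unfold 3 (reflect across v@24): 24 holes -> [(8, 16), (8, 23), (8, 24), (8, 31), (10, 17), (10, 22), (10, 25), (10, 30), (11, 19), (11, 20), (11, 27), (11, 28), (12, 19), (12, 20), (12, 27), (12, 28), (13, 17), (13, 22), (13, 25), (13, 30), (15, 16), (15, 23), (15, 24), (15, 31)]
Unfold 4 (reflect across h@8): 48 holes -> [(0, 16), (0, 23), (0, 24), (0, 31), (2, 17), (2, 22), (2, 25), (2, 30), (3, 19), (3, 20), (3, 27), (3, 28), (4, 19), (4, 20), (4, 27), (4, 28), (5, 17), (5, 22), (5, 25), (5, 30), (7, 16), (7, 23), (7, 24), (7, 31), (8, 16), (8, 23), (8, 24), (8, 31), (10, 17), (10, 22), (10, 25), (10, 30), (11, 19), (11, 20), (11, 27), (11, 28), (12, 19), (12, 20), (12, 27), (12, 28), (13, 17), (13, 22), (13, 25), (13, 30), (15, 16), (15, 23), (15, 24), (15, 31)]
Unfold 5 (reflect across v@16): 96 holes -> [(0, 0), (0, 7), (0, 8), (0, 15), (0, 16), (0, 23), (0, 24), (0, 31), (2, 1), (2, 6), (2, 9), (2, 14), (2, 17), (2, 22), (2, 25), (2, 30), (3, 3), (3, 4), (3, 11), (3, 12), (3, 19), (3, 20), (3, 27), (3, 28), (4, 3), (4, 4), (4, 11), (4, 12), (4, 19), (4, 20), (4, 27), (4, 28), (5, 1), (5, 6), (5, 9), (5, 14), (5, 17), (5, 22), (5, 25), (5, 30), (7, 0), (7, 7), (7, 8), (7, 15), (7, 16), (7, 23), (7, 24), (7, 31), (8, 0), (8, 7), (8, 8), (8, 15), (8, 16), (8, 23), (8, 24), (8, 31), (10, 1), (10, 6), (10, 9), (10, 14), (10, 17), (10, 22), (10, 25), (10, 30), (11, 3), (11, 4), (11, 11), (11, 12), (11, 19), (11, 20), (11, 27), (11, 28), (12, 3), (12, 4), (12, 11), (12, 12), (12, 19), (12, 20), (12, 27), (12, 28), (13, 1), (13, 6), (13, 9), (13, 14), (13, 17), (13, 22), (13, 25), (13, 30), (15, 0), (15, 7), (15, 8), (15, 15), (15, 16), (15, 23), (15, 24), (15, 31)]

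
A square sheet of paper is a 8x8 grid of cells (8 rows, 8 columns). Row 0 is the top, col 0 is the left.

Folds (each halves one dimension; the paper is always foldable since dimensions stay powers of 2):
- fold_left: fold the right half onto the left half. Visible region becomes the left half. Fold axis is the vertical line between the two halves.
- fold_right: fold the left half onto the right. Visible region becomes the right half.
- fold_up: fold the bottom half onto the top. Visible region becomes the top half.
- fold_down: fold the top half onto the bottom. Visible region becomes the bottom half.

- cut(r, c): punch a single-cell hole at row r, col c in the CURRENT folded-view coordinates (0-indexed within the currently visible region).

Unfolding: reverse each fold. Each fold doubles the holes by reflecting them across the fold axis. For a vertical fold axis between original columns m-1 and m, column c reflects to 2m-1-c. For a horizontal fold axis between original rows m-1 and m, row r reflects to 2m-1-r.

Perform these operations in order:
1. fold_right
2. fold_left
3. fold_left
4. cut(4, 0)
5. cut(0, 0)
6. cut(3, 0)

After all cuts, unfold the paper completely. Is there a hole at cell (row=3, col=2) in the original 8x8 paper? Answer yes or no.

Answer: yes

Derivation:
Op 1 fold_right: fold axis v@4; visible region now rows[0,8) x cols[4,8) = 8x4
Op 2 fold_left: fold axis v@6; visible region now rows[0,8) x cols[4,6) = 8x2
Op 3 fold_left: fold axis v@5; visible region now rows[0,8) x cols[4,5) = 8x1
Op 4 cut(4, 0): punch at orig (4,4); cuts so far [(4, 4)]; region rows[0,8) x cols[4,5) = 8x1
Op 5 cut(0, 0): punch at orig (0,4); cuts so far [(0, 4), (4, 4)]; region rows[0,8) x cols[4,5) = 8x1
Op 6 cut(3, 0): punch at orig (3,4); cuts so far [(0, 4), (3, 4), (4, 4)]; region rows[0,8) x cols[4,5) = 8x1
Unfold 1 (reflect across v@5): 6 holes -> [(0, 4), (0, 5), (3, 4), (3, 5), (4, 4), (4, 5)]
Unfold 2 (reflect across v@6): 12 holes -> [(0, 4), (0, 5), (0, 6), (0, 7), (3, 4), (3, 5), (3, 6), (3, 7), (4, 4), (4, 5), (4, 6), (4, 7)]
Unfold 3 (reflect across v@4): 24 holes -> [(0, 0), (0, 1), (0, 2), (0, 3), (0, 4), (0, 5), (0, 6), (0, 7), (3, 0), (3, 1), (3, 2), (3, 3), (3, 4), (3, 5), (3, 6), (3, 7), (4, 0), (4, 1), (4, 2), (4, 3), (4, 4), (4, 5), (4, 6), (4, 7)]
Holes: [(0, 0), (0, 1), (0, 2), (0, 3), (0, 4), (0, 5), (0, 6), (0, 7), (3, 0), (3, 1), (3, 2), (3, 3), (3, 4), (3, 5), (3, 6), (3, 7), (4, 0), (4, 1), (4, 2), (4, 3), (4, 4), (4, 5), (4, 6), (4, 7)]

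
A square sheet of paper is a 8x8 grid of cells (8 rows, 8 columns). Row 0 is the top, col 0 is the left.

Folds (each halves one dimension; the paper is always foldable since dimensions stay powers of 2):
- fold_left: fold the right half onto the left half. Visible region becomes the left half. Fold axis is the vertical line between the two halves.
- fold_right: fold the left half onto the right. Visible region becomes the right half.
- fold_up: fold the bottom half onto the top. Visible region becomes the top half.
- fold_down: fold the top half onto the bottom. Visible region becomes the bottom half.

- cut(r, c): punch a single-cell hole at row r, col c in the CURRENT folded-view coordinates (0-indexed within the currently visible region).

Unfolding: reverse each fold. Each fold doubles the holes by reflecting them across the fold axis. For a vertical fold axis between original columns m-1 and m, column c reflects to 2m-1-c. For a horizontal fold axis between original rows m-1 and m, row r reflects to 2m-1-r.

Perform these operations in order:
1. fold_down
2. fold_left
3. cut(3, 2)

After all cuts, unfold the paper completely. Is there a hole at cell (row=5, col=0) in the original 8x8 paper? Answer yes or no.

Op 1 fold_down: fold axis h@4; visible region now rows[4,8) x cols[0,8) = 4x8
Op 2 fold_left: fold axis v@4; visible region now rows[4,8) x cols[0,4) = 4x4
Op 3 cut(3, 2): punch at orig (7,2); cuts so far [(7, 2)]; region rows[4,8) x cols[0,4) = 4x4
Unfold 1 (reflect across v@4): 2 holes -> [(7, 2), (7, 5)]
Unfold 2 (reflect across h@4): 4 holes -> [(0, 2), (0, 5), (7, 2), (7, 5)]
Holes: [(0, 2), (0, 5), (7, 2), (7, 5)]

Answer: no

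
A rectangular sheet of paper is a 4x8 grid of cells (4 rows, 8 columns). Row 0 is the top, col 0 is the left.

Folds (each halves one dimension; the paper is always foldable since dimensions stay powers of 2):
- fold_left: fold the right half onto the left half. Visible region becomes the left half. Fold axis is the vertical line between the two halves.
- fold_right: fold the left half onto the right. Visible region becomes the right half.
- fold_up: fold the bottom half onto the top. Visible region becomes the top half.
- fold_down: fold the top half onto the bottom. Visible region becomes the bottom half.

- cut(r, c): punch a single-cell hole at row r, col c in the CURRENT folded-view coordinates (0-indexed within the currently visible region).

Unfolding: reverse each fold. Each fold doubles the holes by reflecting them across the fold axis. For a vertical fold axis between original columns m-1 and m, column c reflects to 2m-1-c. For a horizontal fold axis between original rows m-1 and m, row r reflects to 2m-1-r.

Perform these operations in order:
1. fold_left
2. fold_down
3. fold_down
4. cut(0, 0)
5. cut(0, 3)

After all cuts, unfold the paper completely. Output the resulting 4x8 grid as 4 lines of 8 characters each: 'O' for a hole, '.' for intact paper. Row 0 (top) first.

Answer: O..OO..O
O..OO..O
O..OO..O
O..OO..O

Derivation:
Op 1 fold_left: fold axis v@4; visible region now rows[0,4) x cols[0,4) = 4x4
Op 2 fold_down: fold axis h@2; visible region now rows[2,4) x cols[0,4) = 2x4
Op 3 fold_down: fold axis h@3; visible region now rows[3,4) x cols[0,4) = 1x4
Op 4 cut(0, 0): punch at orig (3,0); cuts so far [(3, 0)]; region rows[3,4) x cols[0,4) = 1x4
Op 5 cut(0, 3): punch at orig (3,3); cuts so far [(3, 0), (3, 3)]; region rows[3,4) x cols[0,4) = 1x4
Unfold 1 (reflect across h@3): 4 holes -> [(2, 0), (2, 3), (3, 0), (3, 3)]
Unfold 2 (reflect across h@2): 8 holes -> [(0, 0), (0, 3), (1, 0), (1, 3), (2, 0), (2, 3), (3, 0), (3, 3)]
Unfold 3 (reflect across v@4): 16 holes -> [(0, 0), (0, 3), (0, 4), (0, 7), (1, 0), (1, 3), (1, 4), (1, 7), (2, 0), (2, 3), (2, 4), (2, 7), (3, 0), (3, 3), (3, 4), (3, 7)]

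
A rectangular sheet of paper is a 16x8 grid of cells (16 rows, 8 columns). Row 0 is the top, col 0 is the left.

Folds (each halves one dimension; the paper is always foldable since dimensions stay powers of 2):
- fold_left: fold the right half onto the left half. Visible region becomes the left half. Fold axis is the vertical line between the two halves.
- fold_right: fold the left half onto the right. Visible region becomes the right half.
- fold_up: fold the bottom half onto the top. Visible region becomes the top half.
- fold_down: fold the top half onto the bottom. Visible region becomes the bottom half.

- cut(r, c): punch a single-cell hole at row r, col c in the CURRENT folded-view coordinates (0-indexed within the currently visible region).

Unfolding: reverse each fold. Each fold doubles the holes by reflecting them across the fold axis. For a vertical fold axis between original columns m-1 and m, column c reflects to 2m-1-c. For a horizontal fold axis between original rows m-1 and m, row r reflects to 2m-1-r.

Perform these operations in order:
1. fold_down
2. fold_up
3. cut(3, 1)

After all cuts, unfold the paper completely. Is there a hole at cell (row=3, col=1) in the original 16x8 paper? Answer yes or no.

Op 1 fold_down: fold axis h@8; visible region now rows[8,16) x cols[0,8) = 8x8
Op 2 fold_up: fold axis h@12; visible region now rows[8,12) x cols[0,8) = 4x8
Op 3 cut(3, 1): punch at orig (11,1); cuts so far [(11, 1)]; region rows[8,12) x cols[0,8) = 4x8
Unfold 1 (reflect across h@12): 2 holes -> [(11, 1), (12, 1)]
Unfold 2 (reflect across h@8): 4 holes -> [(3, 1), (4, 1), (11, 1), (12, 1)]
Holes: [(3, 1), (4, 1), (11, 1), (12, 1)]

Answer: yes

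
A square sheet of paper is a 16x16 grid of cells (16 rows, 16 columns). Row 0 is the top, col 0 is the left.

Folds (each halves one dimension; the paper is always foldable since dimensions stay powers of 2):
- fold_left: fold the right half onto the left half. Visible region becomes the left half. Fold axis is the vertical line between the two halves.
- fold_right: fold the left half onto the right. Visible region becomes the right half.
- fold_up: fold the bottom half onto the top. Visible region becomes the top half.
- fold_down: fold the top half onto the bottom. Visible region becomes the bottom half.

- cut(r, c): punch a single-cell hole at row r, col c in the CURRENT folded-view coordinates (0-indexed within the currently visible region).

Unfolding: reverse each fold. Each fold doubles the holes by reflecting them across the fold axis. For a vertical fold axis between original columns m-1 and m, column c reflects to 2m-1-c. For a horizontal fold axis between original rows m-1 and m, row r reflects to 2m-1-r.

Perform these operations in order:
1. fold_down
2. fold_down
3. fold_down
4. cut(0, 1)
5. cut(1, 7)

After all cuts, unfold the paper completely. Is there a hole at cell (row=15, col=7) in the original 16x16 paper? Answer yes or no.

Op 1 fold_down: fold axis h@8; visible region now rows[8,16) x cols[0,16) = 8x16
Op 2 fold_down: fold axis h@12; visible region now rows[12,16) x cols[0,16) = 4x16
Op 3 fold_down: fold axis h@14; visible region now rows[14,16) x cols[0,16) = 2x16
Op 4 cut(0, 1): punch at orig (14,1); cuts so far [(14, 1)]; region rows[14,16) x cols[0,16) = 2x16
Op 5 cut(1, 7): punch at orig (15,7); cuts so far [(14, 1), (15, 7)]; region rows[14,16) x cols[0,16) = 2x16
Unfold 1 (reflect across h@14): 4 holes -> [(12, 7), (13, 1), (14, 1), (15, 7)]
Unfold 2 (reflect across h@12): 8 holes -> [(8, 7), (9, 1), (10, 1), (11, 7), (12, 7), (13, 1), (14, 1), (15, 7)]
Unfold 3 (reflect across h@8): 16 holes -> [(0, 7), (1, 1), (2, 1), (3, 7), (4, 7), (5, 1), (6, 1), (7, 7), (8, 7), (9, 1), (10, 1), (11, 7), (12, 7), (13, 1), (14, 1), (15, 7)]
Holes: [(0, 7), (1, 1), (2, 1), (3, 7), (4, 7), (5, 1), (6, 1), (7, 7), (8, 7), (9, 1), (10, 1), (11, 7), (12, 7), (13, 1), (14, 1), (15, 7)]

Answer: yes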